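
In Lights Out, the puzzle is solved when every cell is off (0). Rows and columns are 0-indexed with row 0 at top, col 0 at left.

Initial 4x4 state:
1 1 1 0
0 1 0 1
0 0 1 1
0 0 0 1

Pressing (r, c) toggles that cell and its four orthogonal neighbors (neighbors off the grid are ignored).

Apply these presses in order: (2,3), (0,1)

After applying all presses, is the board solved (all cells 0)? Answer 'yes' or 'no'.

After press 1 at (2,3):
1 1 1 0
0 1 0 0
0 0 0 0
0 0 0 0

After press 2 at (0,1):
0 0 0 0
0 0 0 0
0 0 0 0
0 0 0 0

Lights still on: 0

Answer: yes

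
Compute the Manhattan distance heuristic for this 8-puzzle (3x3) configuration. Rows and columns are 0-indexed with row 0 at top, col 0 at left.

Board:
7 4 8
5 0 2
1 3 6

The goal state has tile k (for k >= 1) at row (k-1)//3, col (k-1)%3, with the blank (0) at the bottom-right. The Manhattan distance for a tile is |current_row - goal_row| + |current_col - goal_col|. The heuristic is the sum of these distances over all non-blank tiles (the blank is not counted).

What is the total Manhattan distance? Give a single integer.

Tile 7: at (0,0), goal (2,0), distance |0-2|+|0-0| = 2
Tile 4: at (0,1), goal (1,0), distance |0-1|+|1-0| = 2
Tile 8: at (0,2), goal (2,1), distance |0-2|+|2-1| = 3
Tile 5: at (1,0), goal (1,1), distance |1-1|+|0-1| = 1
Tile 2: at (1,2), goal (0,1), distance |1-0|+|2-1| = 2
Tile 1: at (2,0), goal (0,0), distance |2-0|+|0-0| = 2
Tile 3: at (2,1), goal (0,2), distance |2-0|+|1-2| = 3
Tile 6: at (2,2), goal (1,2), distance |2-1|+|2-2| = 1
Sum: 2 + 2 + 3 + 1 + 2 + 2 + 3 + 1 = 16

Answer: 16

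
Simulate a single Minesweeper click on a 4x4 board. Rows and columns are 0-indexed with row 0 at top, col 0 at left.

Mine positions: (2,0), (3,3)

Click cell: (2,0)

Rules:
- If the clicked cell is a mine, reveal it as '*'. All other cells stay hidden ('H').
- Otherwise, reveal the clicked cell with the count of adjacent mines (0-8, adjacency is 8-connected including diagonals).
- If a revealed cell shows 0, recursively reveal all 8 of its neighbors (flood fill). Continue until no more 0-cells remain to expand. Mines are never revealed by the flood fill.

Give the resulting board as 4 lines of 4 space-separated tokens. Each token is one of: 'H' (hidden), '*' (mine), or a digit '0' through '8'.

H H H H
H H H H
* H H H
H H H H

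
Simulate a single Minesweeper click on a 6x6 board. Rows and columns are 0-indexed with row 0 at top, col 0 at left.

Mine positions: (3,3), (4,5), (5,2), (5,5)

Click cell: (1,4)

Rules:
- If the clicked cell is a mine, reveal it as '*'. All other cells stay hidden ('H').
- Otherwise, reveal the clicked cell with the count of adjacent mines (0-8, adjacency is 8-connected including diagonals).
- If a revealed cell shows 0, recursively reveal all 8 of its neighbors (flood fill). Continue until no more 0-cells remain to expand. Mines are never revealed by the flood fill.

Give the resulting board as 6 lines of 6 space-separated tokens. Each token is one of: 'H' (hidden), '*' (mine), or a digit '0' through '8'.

0 0 0 0 0 0
0 0 0 0 0 0
0 0 1 1 1 0
0 0 1 H 2 1
0 1 2 H H H
0 1 H H H H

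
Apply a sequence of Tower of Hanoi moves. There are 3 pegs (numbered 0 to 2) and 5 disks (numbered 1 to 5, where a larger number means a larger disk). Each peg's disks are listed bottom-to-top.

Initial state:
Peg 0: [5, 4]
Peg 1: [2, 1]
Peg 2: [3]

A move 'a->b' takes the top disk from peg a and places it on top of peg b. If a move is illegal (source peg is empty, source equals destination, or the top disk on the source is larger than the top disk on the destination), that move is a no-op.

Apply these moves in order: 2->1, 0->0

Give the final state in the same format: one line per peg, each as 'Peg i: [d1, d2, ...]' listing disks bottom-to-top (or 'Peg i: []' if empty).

After move 1 (2->1):
Peg 0: [5, 4]
Peg 1: [2, 1]
Peg 2: [3]

After move 2 (0->0):
Peg 0: [5, 4]
Peg 1: [2, 1]
Peg 2: [3]

Answer: Peg 0: [5, 4]
Peg 1: [2, 1]
Peg 2: [3]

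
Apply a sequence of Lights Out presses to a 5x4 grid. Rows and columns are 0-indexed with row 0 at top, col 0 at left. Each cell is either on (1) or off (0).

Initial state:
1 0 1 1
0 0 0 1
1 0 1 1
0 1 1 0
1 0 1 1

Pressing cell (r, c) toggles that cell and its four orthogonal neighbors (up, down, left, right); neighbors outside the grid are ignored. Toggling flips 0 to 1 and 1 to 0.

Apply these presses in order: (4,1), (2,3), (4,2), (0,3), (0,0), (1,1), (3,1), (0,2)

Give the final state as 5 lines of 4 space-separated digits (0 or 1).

Answer: 0 1 1 1
0 1 0 1
1 0 0 0
1 1 1 1
0 1 1 0

Derivation:
After press 1 at (4,1):
1 0 1 1
0 0 0 1
1 0 1 1
0 0 1 0
0 1 0 1

After press 2 at (2,3):
1 0 1 1
0 0 0 0
1 0 0 0
0 0 1 1
0 1 0 1

After press 3 at (4,2):
1 0 1 1
0 0 0 0
1 0 0 0
0 0 0 1
0 0 1 0

After press 4 at (0,3):
1 0 0 0
0 0 0 1
1 0 0 0
0 0 0 1
0 0 1 0

After press 5 at (0,0):
0 1 0 0
1 0 0 1
1 0 0 0
0 0 0 1
0 0 1 0

After press 6 at (1,1):
0 0 0 0
0 1 1 1
1 1 0 0
0 0 0 1
0 0 1 0

After press 7 at (3,1):
0 0 0 0
0 1 1 1
1 0 0 0
1 1 1 1
0 1 1 0

After press 8 at (0,2):
0 1 1 1
0 1 0 1
1 0 0 0
1 1 1 1
0 1 1 0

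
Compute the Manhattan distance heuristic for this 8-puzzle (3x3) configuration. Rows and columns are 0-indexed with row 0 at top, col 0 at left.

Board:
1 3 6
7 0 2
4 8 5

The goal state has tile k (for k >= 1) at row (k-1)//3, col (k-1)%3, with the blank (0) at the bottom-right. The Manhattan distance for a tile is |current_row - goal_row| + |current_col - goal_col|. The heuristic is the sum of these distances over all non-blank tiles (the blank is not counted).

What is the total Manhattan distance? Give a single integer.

Tile 1: at (0,0), goal (0,0), distance |0-0|+|0-0| = 0
Tile 3: at (0,1), goal (0,2), distance |0-0|+|1-2| = 1
Tile 6: at (0,2), goal (1,2), distance |0-1|+|2-2| = 1
Tile 7: at (1,0), goal (2,0), distance |1-2|+|0-0| = 1
Tile 2: at (1,2), goal (0,1), distance |1-0|+|2-1| = 2
Tile 4: at (2,0), goal (1,0), distance |2-1|+|0-0| = 1
Tile 8: at (2,1), goal (2,1), distance |2-2|+|1-1| = 0
Tile 5: at (2,2), goal (1,1), distance |2-1|+|2-1| = 2
Sum: 0 + 1 + 1 + 1 + 2 + 1 + 0 + 2 = 8

Answer: 8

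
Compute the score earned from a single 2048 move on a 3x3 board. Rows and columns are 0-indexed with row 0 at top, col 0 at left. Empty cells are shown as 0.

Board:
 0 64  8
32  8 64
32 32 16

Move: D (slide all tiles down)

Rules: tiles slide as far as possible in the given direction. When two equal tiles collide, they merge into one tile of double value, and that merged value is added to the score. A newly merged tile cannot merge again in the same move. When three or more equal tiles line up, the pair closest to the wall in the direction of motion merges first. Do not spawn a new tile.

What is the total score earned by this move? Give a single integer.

Answer: 64

Derivation:
Slide down:
col 0: [0, 32, 32] -> [0, 0, 64]  score +64 (running 64)
col 1: [64, 8, 32] -> [64, 8, 32]  score +0 (running 64)
col 2: [8, 64, 16] -> [8, 64, 16]  score +0 (running 64)
Board after move:
 0 64  8
 0  8 64
64 32 16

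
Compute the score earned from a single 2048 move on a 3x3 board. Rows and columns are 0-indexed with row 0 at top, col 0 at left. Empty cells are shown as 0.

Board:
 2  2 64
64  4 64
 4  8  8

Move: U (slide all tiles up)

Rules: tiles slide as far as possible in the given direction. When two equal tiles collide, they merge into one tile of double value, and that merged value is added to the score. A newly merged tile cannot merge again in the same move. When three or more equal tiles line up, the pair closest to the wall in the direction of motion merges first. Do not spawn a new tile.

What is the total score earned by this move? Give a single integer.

Slide up:
col 0: [2, 64, 4] -> [2, 64, 4]  score +0 (running 0)
col 1: [2, 4, 8] -> [2, 4, 8]  score +0 (running 0)
col 2: [64, 64, 8] -> [128, 8, 0]  score +128 (running 128)
Board after move:
  2   2 128
 64   4   8
  4   8   0

Answer: 128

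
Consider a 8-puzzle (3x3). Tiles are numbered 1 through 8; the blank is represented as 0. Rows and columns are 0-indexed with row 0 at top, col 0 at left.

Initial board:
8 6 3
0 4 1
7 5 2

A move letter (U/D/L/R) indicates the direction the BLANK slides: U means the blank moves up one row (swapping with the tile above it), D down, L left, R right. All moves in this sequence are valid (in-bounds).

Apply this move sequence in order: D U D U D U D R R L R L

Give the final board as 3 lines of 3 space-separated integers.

After move 1 (D):
8 6 3
7 4 1
0 5 2

After move 2 (U):
8 6 3
0 4 1
7 5 2

After move 3 (D):
8 6 3
7 4 1
0 5 2

After move 4 (U):
8 6 3
0 4 1
7 5 2

After move 5 (D):
8 6 3
7 4 1
0 5 2

After move 6 (U):
8 6 3
0 4 1
7 5 2

After move 7 (D):
8 6 3
7 4 1
0 5 2

After move 8 (R):
8 6 3
7 4 1
5 0 2

After move 9 (R):
8 6 3
7 4 1
5 2 0

After move 10 (L):
8 6 3
7 4 1
5 0 2

After move 11 (R):
8 6 3
7 4 1
5 2 0

After move 12 (L):
8 6 3
7 4 1
5 0 2

Answer: 8 6 3
7 4 1
5 0 2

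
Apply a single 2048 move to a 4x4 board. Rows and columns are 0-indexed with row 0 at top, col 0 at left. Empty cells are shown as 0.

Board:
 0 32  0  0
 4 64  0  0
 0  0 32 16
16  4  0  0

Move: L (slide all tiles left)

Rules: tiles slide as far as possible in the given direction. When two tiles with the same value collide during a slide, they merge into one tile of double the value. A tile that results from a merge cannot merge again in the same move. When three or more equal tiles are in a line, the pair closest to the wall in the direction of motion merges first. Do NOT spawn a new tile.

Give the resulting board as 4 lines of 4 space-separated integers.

Slide left:
row 0: [0, 32, 0, 0] -> [32, 0, 0, 0]
row 1: [4, 64, 0, 0] -> [4, 64, 0, 0]
row 2: [0, 0, 32, 16] -> [32, 16, 0, 0]
row 3: [16, 4, 0, 0] -> [16, 4, 0, 0]

Answer: 32  0  0  0
 4 64  0  0
32 16  0  0
16  4  0  0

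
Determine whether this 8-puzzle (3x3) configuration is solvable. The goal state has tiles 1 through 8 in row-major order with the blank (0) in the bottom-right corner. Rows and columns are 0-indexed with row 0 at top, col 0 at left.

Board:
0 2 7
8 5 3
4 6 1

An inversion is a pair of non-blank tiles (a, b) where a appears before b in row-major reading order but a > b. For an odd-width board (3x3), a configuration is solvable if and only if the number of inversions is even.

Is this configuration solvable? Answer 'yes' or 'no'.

Inversions (pairs i<j in row-major order where tile[i] > tile[j] > 0): 17
17 is odd, so the puzzle is not solvable.

Answer: no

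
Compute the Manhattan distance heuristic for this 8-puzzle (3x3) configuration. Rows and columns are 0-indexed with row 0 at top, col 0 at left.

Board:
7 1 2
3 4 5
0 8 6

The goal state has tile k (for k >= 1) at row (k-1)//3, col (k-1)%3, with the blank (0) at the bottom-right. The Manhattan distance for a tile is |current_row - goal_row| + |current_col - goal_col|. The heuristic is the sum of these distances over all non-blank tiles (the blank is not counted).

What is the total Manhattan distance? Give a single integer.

Answer: 10

Derivation:
Tile 7: at (0,0), goal (2,0), distance |0-2|+|0-0| = 2
Tile 1: at (0,1), goal (0,0), distance |0-0|+|1-0| = 1
Tile 2: at (0,2), goal (0,1), distance |0-0|+|2-1| = 1
Tile 3: at (1,0), goal (0,2), distance |1-0|+|0-2| = 3
Tile 4: at (1,1), goal (1,0), distance |1-1|+|1-0| = 1
Tile 5: at (1,2), goal (1,1), distance |1-1|+|2-1| = 1
Tile 8: at (2,1), goal (2,1), distance |2-2|+|1-1| = 0
Tile 6: at (2,2), goal (1,2), distance |2-1|+|2-2| = 1
Sum: 2 + 1 + 1 + 3 + 1 + 1 + 0 + 1 = 10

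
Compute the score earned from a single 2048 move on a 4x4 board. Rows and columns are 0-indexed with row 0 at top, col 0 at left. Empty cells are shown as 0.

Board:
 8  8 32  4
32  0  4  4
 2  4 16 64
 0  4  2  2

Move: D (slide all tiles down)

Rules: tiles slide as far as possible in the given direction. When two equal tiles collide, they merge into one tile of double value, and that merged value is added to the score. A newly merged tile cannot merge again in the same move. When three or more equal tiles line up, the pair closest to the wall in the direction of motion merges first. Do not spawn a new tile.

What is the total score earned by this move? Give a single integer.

Answer: 16

Derivation:
Slide down:
col 0: [8, 32, 2, 0] -> [0, 8, 32, 2]  score +0 (running 0)
col 1: [8, 0, 4, 4] -> [0, 0, 8, 8]  score +8 (running 8)
col 2: [32, 4, 16, 2] -> [32, 4, 16, 2]  score +0 (running 8)
col 3: [4, 4, 64, 2] -> [0, 8, 64, 2]  score +8 (running 16)
Board after move:
 0  0 32  0
 8  0  4  8
32  8 16 64
 2  8  2  2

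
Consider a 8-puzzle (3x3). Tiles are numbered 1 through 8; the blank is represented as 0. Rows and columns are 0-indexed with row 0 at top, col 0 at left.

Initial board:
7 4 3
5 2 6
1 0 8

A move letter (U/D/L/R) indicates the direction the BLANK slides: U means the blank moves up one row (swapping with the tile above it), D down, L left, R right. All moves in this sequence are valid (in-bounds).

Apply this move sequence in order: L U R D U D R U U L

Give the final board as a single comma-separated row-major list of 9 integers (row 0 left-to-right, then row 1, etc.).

After move 1 (L):
7 4 3
5 2 6
0 1 8

After move 2 (U):
7 4 3
0 2 6
5 1 8

After move 3 (R):
7 4 3
2 0 6
5 1 8

After move 4 (D):
7 4 3
2 1 6
5 0 8

After move 5 (U):
7 4 3
2 0 6
5 1 8

After move 6 (D):
7 4 3
2 1 6
5 0 8

After move 7 (R):
7 4 3
2 1 6
5 8 0

After move 8 (U):
7 4 3
2 1 0
5 8 6

After move 9 (U):
7 4 0
2 1 3
5 8 6

After move 10 (L):
7 0 4
2 1 3
5 8 6

Answer: 7, 0, 4, 2, 1, 3, 5, 8, 6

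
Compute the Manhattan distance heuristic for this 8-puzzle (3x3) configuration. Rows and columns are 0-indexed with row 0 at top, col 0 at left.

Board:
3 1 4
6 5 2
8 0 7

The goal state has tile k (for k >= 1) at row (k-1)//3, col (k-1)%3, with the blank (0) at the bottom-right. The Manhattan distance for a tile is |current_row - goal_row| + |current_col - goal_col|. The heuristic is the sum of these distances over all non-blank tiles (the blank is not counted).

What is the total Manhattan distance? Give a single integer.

Answer: 13

Derivation:
Tile 3: (0,0)->(0,2) = 2
Tile 1: (0,1)->(0,0) = 1
Tile 4: (0,2)->(1,0) = 3
Tile 6: (1,0)->(1,2) = 2
Tile 5: (1,1)->(1,1) = 0
Tile 2: (1,2)->(0,1) = 2
Tile 8: (2,0)->(2,1) = 1
Tile 7: (2,2)->(2,0) = 2
Sum: 2 + 1 + 3 + 2 + 0 + 2 + 1 + 2 = 13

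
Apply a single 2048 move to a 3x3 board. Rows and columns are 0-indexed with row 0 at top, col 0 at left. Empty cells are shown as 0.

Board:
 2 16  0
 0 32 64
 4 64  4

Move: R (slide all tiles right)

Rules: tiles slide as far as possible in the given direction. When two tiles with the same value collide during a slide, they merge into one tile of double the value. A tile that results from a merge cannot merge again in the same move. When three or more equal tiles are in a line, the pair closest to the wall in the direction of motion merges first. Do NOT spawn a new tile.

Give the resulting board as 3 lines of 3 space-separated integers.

Slide right:
row 0: [2, 16, 0] -> [0, 2, 16]
row 1: [0, 32, 64] -> [0, 32, 64]
row 2: [4, 64, 4] -> [4, 64, 4]

Answer:  0  2 16
 0 32 64
 4 64  4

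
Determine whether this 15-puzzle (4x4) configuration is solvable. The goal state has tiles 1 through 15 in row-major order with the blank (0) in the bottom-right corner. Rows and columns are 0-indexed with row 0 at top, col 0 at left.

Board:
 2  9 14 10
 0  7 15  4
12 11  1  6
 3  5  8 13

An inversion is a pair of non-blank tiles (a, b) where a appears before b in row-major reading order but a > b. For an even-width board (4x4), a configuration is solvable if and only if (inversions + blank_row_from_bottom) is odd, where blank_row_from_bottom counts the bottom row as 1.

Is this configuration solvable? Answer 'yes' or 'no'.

Inversions: 55
Blank is in row 1 (0-indexed from top), which is row 3 counting from the bottom (bottom = 1).
55 + 3 = 58, which is even, so the puzzle is not solvable.

Answer: no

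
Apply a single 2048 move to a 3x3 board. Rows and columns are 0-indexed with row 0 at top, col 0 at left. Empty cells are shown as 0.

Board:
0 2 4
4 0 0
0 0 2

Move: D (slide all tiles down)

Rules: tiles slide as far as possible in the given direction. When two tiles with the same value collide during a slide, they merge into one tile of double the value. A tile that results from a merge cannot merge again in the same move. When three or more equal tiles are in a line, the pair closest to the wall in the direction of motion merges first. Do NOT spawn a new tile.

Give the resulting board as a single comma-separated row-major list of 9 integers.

Answer: 0, 0, 0, 0, 0, 4, 4, 2, 2

Derivation:
Slide down:
col 0: [0, 4, 0] -> [0, 0, 4]
col 1: [2, 0, 0] -> [0, 0, 2]
col 2: [4, 0, 2] -> [0, 4, 2]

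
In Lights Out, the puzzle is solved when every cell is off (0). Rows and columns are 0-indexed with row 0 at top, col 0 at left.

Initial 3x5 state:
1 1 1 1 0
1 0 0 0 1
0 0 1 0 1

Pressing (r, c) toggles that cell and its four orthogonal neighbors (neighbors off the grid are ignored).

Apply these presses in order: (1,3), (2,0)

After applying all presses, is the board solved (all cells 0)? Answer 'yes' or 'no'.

Answer: no

Derivation:
After press 1 at (1,3):
1 1 1 0 0
1 0 1 1 0
0 0 1 1 1

After press 2 at (2,0):
1 1 1 0 0
0 0 1 1 0
1 1 1 1 1

Lights still on: 10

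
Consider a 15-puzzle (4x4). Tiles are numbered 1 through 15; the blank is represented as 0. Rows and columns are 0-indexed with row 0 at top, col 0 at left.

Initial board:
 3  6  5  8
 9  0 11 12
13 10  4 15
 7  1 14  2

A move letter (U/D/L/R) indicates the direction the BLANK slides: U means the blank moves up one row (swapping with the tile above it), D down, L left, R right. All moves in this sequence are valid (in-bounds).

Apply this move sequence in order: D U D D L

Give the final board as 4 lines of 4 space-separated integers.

After move 1 (D):
 3  6  5  8
 9 10 11 12
13  0  4 15
 7  1 14  2

After move 2 (U):
 3  6  5  8
 9  0 11 12
13 10  4 15
 7  1 14  2

After move 3 (D):
 3  6  5  8
 9 10 11 12
13  0  4 15
 7  1 14  2

After move 4 (D):
 3  6  5  8
 9 10 11 12
13  1  4 15
 7  0 14  2

After move 5 (L):
 3  6  5  8
 9 10 11 12
13  1  4 15
 0  7 14  2

Answer:  3  6  5  8
 9 10 11 12
13  1  4 15
 0  7 14  2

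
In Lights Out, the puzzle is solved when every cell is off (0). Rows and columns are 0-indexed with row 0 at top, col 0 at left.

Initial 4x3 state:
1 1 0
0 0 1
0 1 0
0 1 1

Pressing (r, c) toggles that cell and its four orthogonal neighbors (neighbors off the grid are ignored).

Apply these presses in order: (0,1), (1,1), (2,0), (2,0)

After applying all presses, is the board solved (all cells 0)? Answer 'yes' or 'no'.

Answer: no

Derivation:
After press 1 at (0,1):
0 0 1
0 1 1
0 1 0
0 1 1

After press 2 at (1,1):
0 1 1
1 0 0
0 0 0
0 1 1

After press 3 at (2,0):
0 1 1
0 0 0
1 1 0
1 1 1

After press 4 at (2,0):
0 1 1
1 0 0
0 0 0
0 1 1

Lights still on: 5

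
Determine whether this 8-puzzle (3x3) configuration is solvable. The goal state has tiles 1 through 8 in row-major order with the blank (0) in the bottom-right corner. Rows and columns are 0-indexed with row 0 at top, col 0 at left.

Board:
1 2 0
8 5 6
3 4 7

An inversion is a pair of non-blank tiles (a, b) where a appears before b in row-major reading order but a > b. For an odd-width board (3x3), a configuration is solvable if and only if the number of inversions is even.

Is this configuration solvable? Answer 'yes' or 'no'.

Answer: no

Derivation:
Inversions (pairs i<j in row-major order where tile[i] > tile[j] > 0): 9
9 is odd, so the puzzle is not solvable.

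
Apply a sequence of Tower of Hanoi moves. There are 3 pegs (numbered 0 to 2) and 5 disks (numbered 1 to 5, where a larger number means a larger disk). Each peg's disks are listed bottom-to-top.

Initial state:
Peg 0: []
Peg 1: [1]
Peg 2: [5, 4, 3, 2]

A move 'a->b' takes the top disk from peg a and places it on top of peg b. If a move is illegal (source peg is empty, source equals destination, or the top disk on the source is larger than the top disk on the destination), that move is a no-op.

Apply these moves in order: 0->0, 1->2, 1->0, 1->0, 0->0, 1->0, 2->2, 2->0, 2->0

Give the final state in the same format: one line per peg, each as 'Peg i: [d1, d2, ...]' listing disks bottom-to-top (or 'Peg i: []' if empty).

Answer: Peg 0: [1]
Peg 1: []
Peg 2: [5, 4, 3, 2]

Derivation:
After move 1 (0->0):
Peg 0: []
Peg 1: [1]
Peg 2: [5, 4, 3, 2]

After move 2 (1->2):
Peg 0: []
Peg 1: []
Peg 2: [5, 4, 3, 2, 1]

After move 3 (1->0):
Peg 0: []
Peg 1: []
Peg 2: [5, 4, 3, 2, 1]

After move 4 (1->0):
Peg 0: []
Peg 1: []
Peg 2: [5, 4, 3, 2, 1]

After move 5 (0->0):
Peg 0: []
Peg 1: []
Peg 2: [5, 4, 3, 2, 1]

After move 6 (1->0):
Peg 0: []
Peg 1: []
Peg 2: [5, 4, 3, 2, 1]

After move 7 (2->2):
Peg 0: []
Peg 1: []
Peg 2: [5, 4, 3, 2, 1]

After move 8 (2->0):
Peg 0: [1]
Peg 1: []
Peg 2: [5, 4, 3, 2]

After move 9 (2->0):
Peg 0: [1]
Peg 1: []
Peg 2: [5, 4, 3, 2]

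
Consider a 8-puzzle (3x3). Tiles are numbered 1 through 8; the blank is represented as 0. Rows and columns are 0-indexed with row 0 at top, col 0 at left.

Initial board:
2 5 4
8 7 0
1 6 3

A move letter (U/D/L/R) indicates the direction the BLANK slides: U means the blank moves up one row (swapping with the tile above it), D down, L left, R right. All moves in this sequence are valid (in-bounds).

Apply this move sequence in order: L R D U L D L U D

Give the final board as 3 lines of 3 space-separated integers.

Answer: 2 5 4
8 6 7
0 1 3

Derivation:
After move 1 (L):
2 5 4
8 0 7
1 6 3

After move 2 (R):
2 5 4
8 7 0
1 6 3

After move 3 (D):
2 5 4
8 7 3
1 6 0

After move 4 (U):
2 5 4
8 7 0
1 6 3

After move 5 (L):
2 5 4
8 0 7
1 6 3

After move 6 (D):
2 5 4
8 6 7
1 0 3

After move 7 (L):
2 5 4
8 6 7
0 1 3

After move 8 (U):
2 5 4
0 6 7
8 1 3

After move 9 (D):
2 5 4
8 6 7
0 1 3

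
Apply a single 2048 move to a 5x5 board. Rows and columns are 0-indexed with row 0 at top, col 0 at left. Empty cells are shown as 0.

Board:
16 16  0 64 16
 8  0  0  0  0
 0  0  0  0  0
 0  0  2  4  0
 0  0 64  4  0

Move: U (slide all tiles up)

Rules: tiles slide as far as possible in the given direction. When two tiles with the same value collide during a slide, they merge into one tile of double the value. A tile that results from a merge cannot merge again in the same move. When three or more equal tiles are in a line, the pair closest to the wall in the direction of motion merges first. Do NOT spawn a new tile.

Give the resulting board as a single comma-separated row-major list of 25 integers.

Slide up:
col 0: [16, 8, 0, 0, 0] -> [16, 8, 0, 0, 0]
col 1: [16, 0, 0, 0, 0] -> [16, 0, 0, 0, 0]
col 2: [0, 0, 0, 2, 64] -> [2, 64, 0, 0, 0]
col 3: [64, 0, 0, 4, 4] -> [64, 8, 0, 0, 0]
col 4: [16, 0, 0, 0, 0] -> [16, 0, 0, 0, 0]

Answer: 16, 16, 2, 64, 16, 8, 0, 64, 8, 0, 0, 0, 0, 0, 0, 0, 0, 0, 0, 0, 0, 0, 0, 0, 0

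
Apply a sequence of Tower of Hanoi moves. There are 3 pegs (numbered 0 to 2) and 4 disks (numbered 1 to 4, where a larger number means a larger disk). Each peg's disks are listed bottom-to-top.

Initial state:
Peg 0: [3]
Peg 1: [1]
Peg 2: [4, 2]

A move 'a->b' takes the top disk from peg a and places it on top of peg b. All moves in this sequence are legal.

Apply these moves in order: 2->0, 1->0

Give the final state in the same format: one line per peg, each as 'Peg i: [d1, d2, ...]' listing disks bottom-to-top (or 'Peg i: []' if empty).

Answer: Peg 0: [3, 2, 1]
Peg 1: []
Peg 2: [4]

Derivation:
After move 1 (2->0):
Peg 0: [3, 2]
Peg 1: [1]
Peg 2: [4]

After move 2 (1->0):
Peg 0: [3, 2, 1]
Peg 1: []
Peg 2: [4]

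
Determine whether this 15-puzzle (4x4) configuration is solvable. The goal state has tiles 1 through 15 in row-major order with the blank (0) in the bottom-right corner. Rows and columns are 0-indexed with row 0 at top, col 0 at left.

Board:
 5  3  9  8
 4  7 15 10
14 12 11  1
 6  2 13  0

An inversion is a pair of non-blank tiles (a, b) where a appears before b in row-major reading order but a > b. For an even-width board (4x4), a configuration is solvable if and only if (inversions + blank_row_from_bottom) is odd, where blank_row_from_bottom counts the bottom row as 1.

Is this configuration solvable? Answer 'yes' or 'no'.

Answer: no

Derivation:
Inversions: 47
Blank is in row 3 (0-indexed from top), which is row 1 counting from the bottom (bottom = 1).
47 + 1 = 48, which is even, so the puzzle is not solvable.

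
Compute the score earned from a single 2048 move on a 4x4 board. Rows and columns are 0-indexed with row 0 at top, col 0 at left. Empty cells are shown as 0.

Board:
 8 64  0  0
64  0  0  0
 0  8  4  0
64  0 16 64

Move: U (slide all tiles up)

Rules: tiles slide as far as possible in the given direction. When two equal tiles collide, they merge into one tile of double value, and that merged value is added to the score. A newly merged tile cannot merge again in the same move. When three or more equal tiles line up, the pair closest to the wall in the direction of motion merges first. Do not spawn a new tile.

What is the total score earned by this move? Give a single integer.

Answer: 128

Derivation:
Slide up:
col 0: [8, 64, 0, 64] -> [8, 128, 0, 0]  score +128 (running 128)
col 1: [64, 0, 8, 0] -> [64, 8, 0, 0]  score +0 (running 128)
col 2: [0, 0, 4, 16] -> [4, 16, 0, 0]  score +0 (running 128)
col 3: [0, 0, 0, 64] -> [64, 0, 0, 0]  score +0 (running 128)
Board after move:
  8  64   4  64
128   8  16   0
  0   0   0   0
  0   0   0   0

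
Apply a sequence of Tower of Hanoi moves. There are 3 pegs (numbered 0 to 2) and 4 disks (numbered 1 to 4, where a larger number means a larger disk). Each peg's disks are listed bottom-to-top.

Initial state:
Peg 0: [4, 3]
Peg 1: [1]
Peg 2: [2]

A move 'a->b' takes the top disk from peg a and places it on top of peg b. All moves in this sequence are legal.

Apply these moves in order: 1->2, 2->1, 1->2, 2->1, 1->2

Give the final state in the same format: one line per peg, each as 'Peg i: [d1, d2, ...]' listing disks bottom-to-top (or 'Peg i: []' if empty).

After move 1 (1->2):
Peg 0: [4, 3]
Peg 1: []
Peg 2: [2, 1]

After move 2 (2->1):
Peg 0: [4, 3]
Peg 1: [1]
Peg 2: [2]

After move 3 (1->2):
Peg 0: [4, 3]
Peg 1: []
Peg 2: [2, 1]

After move 4 (2->1):
Peg 0: [4, 3]
Peg 1: [1]
Peg 2: [2]

After move 5 (1->2):
Peg 0: [4, 3]
Peg 1: []
Peg 2: [2, 1]

Answer: Peg 0: [4, 3]
Peg 1: []
Peg 2: [2, 1]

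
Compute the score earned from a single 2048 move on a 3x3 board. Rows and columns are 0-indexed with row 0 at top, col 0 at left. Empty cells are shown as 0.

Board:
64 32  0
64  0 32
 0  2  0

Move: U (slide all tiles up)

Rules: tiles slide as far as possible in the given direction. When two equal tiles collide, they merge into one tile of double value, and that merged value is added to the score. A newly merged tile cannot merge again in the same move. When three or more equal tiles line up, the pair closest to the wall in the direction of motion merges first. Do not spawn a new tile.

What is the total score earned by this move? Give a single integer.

Answer: 128

Derivation:
Slide up:
col 0: [64, 64, 0] -> [128, 0, 0]  score +128 (running 128)
col 1: [32, 0, 2] -> [32, 2, 0]  score +0 (running 128)
col 2: [0, 32, 0] -> [32, 0, 0]  score +0 (running 128)
Board after move:
128  32  32
  0   2   0
  0   0   0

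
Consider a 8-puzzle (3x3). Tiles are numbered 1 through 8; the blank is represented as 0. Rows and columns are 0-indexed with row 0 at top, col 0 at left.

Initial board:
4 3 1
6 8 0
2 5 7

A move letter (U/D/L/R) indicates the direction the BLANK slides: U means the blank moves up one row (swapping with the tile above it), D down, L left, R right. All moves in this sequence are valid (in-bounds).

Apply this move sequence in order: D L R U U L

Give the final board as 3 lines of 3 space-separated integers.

Answer: 4 0 3
6 8 1
2 5 7

Derivation:
After move 1 (D):
4 3 1
6 8 7
2 5 0

After move 2 (L):
4 3 1
6 8 7
2 0 5

After move 3 (R):
4 3 1
6 8 7
2 5 0

After move 4 (U):
4 3 1
6 8 0
2 5 7

After move 5 (U):
4 3 0
6 8 1
2 5 7

After move 6 (L):
4 0 3
6 8 1
2 5 7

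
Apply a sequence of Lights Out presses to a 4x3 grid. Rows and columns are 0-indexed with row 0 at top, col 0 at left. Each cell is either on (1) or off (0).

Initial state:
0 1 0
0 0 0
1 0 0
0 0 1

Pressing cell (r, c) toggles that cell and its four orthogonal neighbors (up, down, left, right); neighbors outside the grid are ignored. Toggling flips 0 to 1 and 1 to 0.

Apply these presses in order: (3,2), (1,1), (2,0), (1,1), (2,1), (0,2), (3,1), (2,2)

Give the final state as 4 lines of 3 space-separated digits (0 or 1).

Answer: 0 0 1
1 1 0
1 0 1
0 1 0

Derivation:
After press 1 at (3,2):
0 1 0
0 0 0
1 0 1
0 1 0

After press 2 at (1,1):
0 0 0
1 1 1
1 1 1
0 1 0

After press 3 at (2,0):
0 0 0
0 1 1
0 0 1
1 1 0

After press 4 at (1,1):
0 1 0
1 0 0
0 1 1
1 1 0

After press 5 at (2,1):
0 1 0
1 1 0
1 0 0
1 0 0

After press 6 at (0,2):
0 0 1
1 1 1
1 0 0
1 0 0

After press 7 at (3,1):
0 0 1
1 1 1
1 1 0
0 1 1

After press 8 at (2,2):
0 0 1
1 1 0
1 0 1
0 1 0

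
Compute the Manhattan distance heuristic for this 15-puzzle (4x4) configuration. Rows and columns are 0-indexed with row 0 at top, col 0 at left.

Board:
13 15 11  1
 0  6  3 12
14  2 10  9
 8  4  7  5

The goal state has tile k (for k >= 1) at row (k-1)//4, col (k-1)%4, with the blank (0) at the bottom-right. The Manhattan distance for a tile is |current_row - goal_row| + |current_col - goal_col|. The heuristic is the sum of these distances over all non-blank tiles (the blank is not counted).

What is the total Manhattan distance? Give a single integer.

Tile 13: (0,0)->(3,0) = 3
Tile 15: (0,1)->(3,2) = 4
Tile 11: (0,2)->(2,2) = 2
Tile 1: (0,3)->(0,0) = 3
Tile 6: (1,1)->(1,1) = 0
Tile 3: (1,2)->(0,2) = 1
Tile 12: (1,3)->(2,3) = 1
Tile 14: (2,0)->(3,1) = 2
Tile 2: (2,1)->(0,1) = 2
Tile 10: (2,2)->(2,1) = 1
Tile 9: (2,3)->(2,0) = 3
Tile 8: (3,0)->(1,3) = 5
Tile 4: (3,1)->(0,3) = 5
Tile 7: (3,2)->(1,2) = 2
Tile 5: (3,3)->(1,0) = 5
Sum: 3 + 4 + 2 + 3 + 0 + 1 + 1 + 2 + 2 + 1 + 3 + 5 + 5 + 2 + 5 = 39

Answer: 39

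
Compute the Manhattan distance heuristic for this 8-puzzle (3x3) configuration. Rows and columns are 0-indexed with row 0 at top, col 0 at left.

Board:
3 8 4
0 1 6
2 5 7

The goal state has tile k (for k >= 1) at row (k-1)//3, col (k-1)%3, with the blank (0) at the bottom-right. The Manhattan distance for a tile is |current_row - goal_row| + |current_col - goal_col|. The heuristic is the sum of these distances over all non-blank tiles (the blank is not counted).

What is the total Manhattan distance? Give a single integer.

Answer: 15

Derivation:
Tile 3: (0,0)->(0,2) = 2
Tile 8: (0,1)->(2,1) = 2
Tile 4: (0,2)->(1,0) = 3
Tile 1: (1,1)->(0,0) = 2
Tile 6: (1,2)->(1,2) = 0
Tile 2: (2,0)->(0,1) = 3
Tile 5: (2,1)->(1,1) = 1
Tile 7: (2,2)->(2,0) = 2
Sum: 2 + 2 + 3 + 2 + 0 + 3 + 1 + 2 = 15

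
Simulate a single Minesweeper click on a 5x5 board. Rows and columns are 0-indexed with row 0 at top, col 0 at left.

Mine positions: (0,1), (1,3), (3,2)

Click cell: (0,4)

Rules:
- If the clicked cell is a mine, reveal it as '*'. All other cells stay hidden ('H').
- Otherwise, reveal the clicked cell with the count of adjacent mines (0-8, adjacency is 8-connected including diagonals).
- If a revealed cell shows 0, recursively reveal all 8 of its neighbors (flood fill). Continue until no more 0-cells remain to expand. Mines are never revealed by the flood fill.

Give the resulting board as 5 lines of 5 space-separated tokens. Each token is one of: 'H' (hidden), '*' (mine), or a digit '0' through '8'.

H H H H 1
H H H H H
H H H H H
H H H H H
H H H H H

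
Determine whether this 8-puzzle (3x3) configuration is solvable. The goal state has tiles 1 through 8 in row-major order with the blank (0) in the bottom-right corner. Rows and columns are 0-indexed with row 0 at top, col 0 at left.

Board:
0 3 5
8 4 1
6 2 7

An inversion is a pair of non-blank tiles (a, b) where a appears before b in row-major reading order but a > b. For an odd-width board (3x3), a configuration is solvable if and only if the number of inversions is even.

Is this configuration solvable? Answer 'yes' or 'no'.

Inversions (pairs i<j in row-major order where tile[i] > tile[j] > 0): 13
13 is odd, so the puzzle is not solvable.

Answer: no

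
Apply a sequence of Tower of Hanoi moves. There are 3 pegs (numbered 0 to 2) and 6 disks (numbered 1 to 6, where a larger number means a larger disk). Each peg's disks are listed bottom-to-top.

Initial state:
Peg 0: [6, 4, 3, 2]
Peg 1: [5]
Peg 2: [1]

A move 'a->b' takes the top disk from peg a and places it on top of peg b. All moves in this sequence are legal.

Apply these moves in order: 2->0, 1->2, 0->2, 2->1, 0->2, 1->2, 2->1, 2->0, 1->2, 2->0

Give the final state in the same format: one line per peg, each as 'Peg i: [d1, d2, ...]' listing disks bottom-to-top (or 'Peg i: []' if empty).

After move 1 (2->0):
Peg 0: [6, 4, 3, 2, 1]
Peg 1: [5]
Peg 2: []

After move 2 (1->2):
Peg 0: [6, 4, 3, 2, 1]
Peg 1: []
Peg 2: [5]

After move 3 (0->2):
Peg 0: [6, 4, 3, 2]
Peg 1: []
Peg 2: [5, 1]

After move 4 (2->1):
Peg 0: [6, 4, 3, 2]
Peg 1: [1]
Peg 2: [5]

After move 5 (0->2):
Peg 0: [6, 4, 3]
Peg 1: [1]
Peg 2: [5, 2]

After move 6 (1->2):
Peg 0: [6, 4, 3]
Peg 1: []
Peg 2: [5, 2, 1]

After move 7 (2->1):
Peg 0: [6, 4, 3]
Peg 1: [1]
Peg 2: [5, 2]

After move 8 (2->0):
Peg 0: [6, 4, 3, 2]
Peg 1: [1]
Peg 2: [5]

After move 9 (1->2):
Peg 0: [6, 4, 3, 2]
Peg 1: []
Peg 2: [5, 1]

After move 10 (2->0):
Peg 0: [6, 4, 3, 2, 1]
Peg 1: []
Peg 2: [5]

Answer: Peg 0: [6, 4, 3, 2, 1]
Peg 1: []
Peg 2: [5]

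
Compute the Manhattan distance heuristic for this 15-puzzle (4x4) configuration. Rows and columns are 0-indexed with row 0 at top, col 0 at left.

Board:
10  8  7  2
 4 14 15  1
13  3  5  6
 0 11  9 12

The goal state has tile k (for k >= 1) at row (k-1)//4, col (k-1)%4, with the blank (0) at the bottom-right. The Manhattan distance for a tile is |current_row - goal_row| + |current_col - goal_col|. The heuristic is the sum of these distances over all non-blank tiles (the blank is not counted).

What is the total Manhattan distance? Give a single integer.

Tile 10: (0,0)->(2,1) = 3
Tile 8: (0,1)->(1,3) = 3
Tile 7: (0,2)->(1,2) = 1
Tile 2: (0,3)->(0,1) = 2
Tile 4: (1,0)->(0,3) = 4
Tile 14: (1,1)->(3,1) = 2
Tile 15: (1,2)->(3,2) = 2
Tile 1: (1,3)->(0,0) = 4
Tile 13: (2,0)->(3,0) = 1
Tile 3: (2,1)->(0,2) = 3
Tile 5: (2,2)->(1,0) = 3
Tile 6: (2,3)->(1,1) = 3
Tile 11: (3,1)->(2,2) = 2
Tile 9: (3,2)->(2,0) = 3
Tile 12: (3,3)->(2,3) = 1
Sum: 3 + 3 + 1 + 2 + 4 + 2 + 2 + 4 + 1 + 3 + 3 + 3 + 2 + 3 + 1 = 37

Answer: 37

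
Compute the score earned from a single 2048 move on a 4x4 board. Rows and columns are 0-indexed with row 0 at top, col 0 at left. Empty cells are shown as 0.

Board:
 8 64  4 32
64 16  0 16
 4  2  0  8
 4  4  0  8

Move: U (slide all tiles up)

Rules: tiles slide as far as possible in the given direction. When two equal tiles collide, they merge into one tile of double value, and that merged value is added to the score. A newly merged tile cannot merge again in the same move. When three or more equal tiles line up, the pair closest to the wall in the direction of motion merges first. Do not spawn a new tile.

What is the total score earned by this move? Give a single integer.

Slide up:
col 0: [8, 64, 4, 4] -> [8, 64, 8, 0]  score +8 (running 8)
col 1: [64, 16, 2, 4] -> [64, 16, 2, 4]  score +0 (running 8)
col 2: [4, 0, 0, 0] -> [4, 0, 0, 0]  score +0 (running 8)
col 3: [32, 16, 8, 8] -> [32, 16, 16, 0]  score +16 (running 24)
Board after move:
 8 64  4 32
64 16  0 16
 8  2  0 16
 0  4  0  0

Answer: 24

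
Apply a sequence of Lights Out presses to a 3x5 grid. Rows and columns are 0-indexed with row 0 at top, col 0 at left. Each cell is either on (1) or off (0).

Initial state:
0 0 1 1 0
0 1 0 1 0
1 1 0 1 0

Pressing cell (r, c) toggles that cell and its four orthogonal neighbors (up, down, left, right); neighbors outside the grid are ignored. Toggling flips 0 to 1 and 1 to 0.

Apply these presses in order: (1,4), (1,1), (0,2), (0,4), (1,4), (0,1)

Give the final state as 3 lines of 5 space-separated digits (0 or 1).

After press 1 at (1,4):
0 0 1 1 1
0 1 0 0 1
1 1 0 1 1

After press 2 at (1,1):
0 1 1 1 1
1 0 1 0 1
1 0 0 1 1

After press 3 at (0,2):
0 0 0 0 1
1 0 0 0 1
1 0 0 1 1

After press 4 at (0,4):
0 0 0 1 0
1 0 0 0 0
1 0 0 1 1

After press 5 at (1,4):
0 0 0 1 1
1 0 0 1 1
1 0 0 1 0

After press 6 at (0,1):
1 1 1 1 1
1 1 0 1 1
1 0 0 1 0

Answer: 1 1 1 1 1
1 1 0 1 1
1 0 0 1 0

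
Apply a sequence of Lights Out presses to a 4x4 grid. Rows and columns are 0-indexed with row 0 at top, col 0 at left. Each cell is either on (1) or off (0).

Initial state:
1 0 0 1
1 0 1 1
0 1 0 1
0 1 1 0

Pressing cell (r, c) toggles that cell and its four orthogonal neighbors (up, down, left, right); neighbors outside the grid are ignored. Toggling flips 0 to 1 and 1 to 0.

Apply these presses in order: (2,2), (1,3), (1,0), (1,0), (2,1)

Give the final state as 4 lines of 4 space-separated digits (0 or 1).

After press 1 at (2,2):
1 0 0 1
1 0 0 1
0 0 1 0
0 1 0 0

After press 2 at (1,3):
1 0 0 0
1 0 1 0
0 0 1 1
0 1 0 0

After press 3 at (1,0):
0 0 0 0
0 1 1 0
1 0 1 1
0 1 0 0

After press 4 at (1,0):
1 0 0 0
1 0 1 0
0 0 1 1
0 1 0 0

After press 5 at (2,1):
1 0 0 0
1 1 1 0
1 1 0 1
0 0 0 0

Answer: 1 0 0 0
1 1 1 0
1 1 0 1
0 0 0 0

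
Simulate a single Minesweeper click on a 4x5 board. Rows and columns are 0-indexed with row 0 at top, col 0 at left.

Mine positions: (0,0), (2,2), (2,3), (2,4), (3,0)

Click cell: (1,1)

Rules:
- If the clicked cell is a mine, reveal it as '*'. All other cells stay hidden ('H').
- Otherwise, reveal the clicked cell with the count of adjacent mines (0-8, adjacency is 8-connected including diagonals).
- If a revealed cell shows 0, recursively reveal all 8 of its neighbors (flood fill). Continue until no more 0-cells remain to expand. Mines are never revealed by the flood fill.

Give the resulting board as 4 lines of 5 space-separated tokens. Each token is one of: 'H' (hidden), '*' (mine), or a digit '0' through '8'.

H H H H H
H 2 H H H
H H H H H
H H H H H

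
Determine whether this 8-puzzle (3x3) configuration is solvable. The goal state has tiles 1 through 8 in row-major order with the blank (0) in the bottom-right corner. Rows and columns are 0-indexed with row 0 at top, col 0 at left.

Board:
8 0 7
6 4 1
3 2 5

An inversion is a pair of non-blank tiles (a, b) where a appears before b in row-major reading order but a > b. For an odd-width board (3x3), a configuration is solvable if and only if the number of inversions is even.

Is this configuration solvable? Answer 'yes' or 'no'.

Inversions (pairs i<j in row-major order where tile[i] > tile[j] > 0): 22
22 is even, so the puzzle is solvable.

Answer: yes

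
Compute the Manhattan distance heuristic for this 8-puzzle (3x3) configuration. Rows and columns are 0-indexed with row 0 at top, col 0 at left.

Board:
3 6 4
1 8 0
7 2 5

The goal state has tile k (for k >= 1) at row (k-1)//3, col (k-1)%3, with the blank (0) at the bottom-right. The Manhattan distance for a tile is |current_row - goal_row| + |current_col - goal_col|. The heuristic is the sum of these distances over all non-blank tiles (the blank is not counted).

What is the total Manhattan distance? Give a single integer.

Tile 3: (0,0)->(0,2) = 2
Tile 6: (0,1)->(1,2) = 2
Tile 4: (0,2)->(1,0) = 3
Tile 1: (1,0)->(0,0) = 1
Tile 8: (1,1)->(2,1) = 1
Tile 7: (2,0)->(2,0) = 0
Tile 2: (2,1)->(0,1) = 2
Tile 5: (2,2)->(1,1) = 2
Sum: 2 + 2 + 3 + 1 + 1 + 0 + 2 + 2 = 13

Answer: 13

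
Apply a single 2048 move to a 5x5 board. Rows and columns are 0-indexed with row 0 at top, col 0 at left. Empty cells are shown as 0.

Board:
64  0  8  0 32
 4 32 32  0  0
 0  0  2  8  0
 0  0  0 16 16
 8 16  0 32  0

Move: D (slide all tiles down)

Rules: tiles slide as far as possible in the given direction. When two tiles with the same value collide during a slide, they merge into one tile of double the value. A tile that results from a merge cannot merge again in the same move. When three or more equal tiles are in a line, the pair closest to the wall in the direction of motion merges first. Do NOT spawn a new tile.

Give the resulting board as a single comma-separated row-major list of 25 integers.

Slide down:
col 0: [64, 4, 0, 0, 8] -> [0, 0, 64, 4, 8]
col 1: [0, 32, 0, 0, 16] -> [0, 0, 0, 32, 16]
col 2: [8, 32, 2, 0, 0] -> [0, 0, 8, 32, 2]
col 3: [0, 0, 8, 16, 32] -> [0, 0, 8, 16, 32]
col 4: [32, 0, 0, 16, 0] -> [0, 0, 0, 32, 16]

Answer: 0, 0, 0, 0, 0, 0, 0, 0, 0, 0, 64, 0, 8, 8, 0, 4, 32, 32, 16, 32, 8, 16, 2, 32, 16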